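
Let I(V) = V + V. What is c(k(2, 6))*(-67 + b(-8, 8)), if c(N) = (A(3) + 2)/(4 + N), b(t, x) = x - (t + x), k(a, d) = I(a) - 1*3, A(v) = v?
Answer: -59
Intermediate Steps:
I(V) = 2*V
k(a, d) = -3 + 2*a (k(a, d) = 2*a - 1*3 = 2*a - 3 = -3 + 2*a)
b(t, x) = -t (b(t, x) = x + (-t - x) = -t)
c(N) = 5/(4 + N) (c(N) = (3 + 2)/(4 + N) = 5/(4 + N))
c(k(2, 6))*(-67 + b(-8, 8)) = (5/(4 + (-3 + 2*2)))*(-67 - 1*(-8)) = (5/(4 + (-3 + 4)))*(-67 + 8) = (5/(4 + 1))*(-59) = (5/5)*(-59) = (5*(⅕))*(-59) = 1*(-59) = -59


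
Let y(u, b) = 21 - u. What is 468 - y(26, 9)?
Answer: 473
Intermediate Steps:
468 - y(26, 9) = 468 - (21 - 1*26) = 468 - (21 - 26) = 468 - 1*(-5) = 468 + 5 = 473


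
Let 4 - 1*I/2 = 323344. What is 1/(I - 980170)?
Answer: -1/1626850 ≈ -6.1468e-7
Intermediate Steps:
I = -646680 (I = 8 - 2*323344 = 8 - 646688 = -646680)
1/(I - 980170) = 1/(-646680 - 980170) = 1/(-1626850) = -1/1626850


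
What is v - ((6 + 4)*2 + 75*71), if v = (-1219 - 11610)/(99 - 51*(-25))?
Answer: -7356859/1374 ≈ -5354.3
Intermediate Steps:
v = -12829/1374 (v = -12829/(99 + 1275) = -12829/1374 ≈ -9.3370)
v - ((6 + 4)*2 + 75*71) = -12829/1374 - ((6 + 4)*2 + 75*71) = -12829/1374 - (10*2 + 5325) = -12829/1374 - (20 + 5325) = -12829/1374 - 1*5345 = -12829/1374 - 5345 = -7356859/1374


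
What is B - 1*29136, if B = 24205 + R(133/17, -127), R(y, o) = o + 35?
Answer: -5023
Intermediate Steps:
R(y, o) = 35 + o
B = 24113 (B = 24205 + (35 - 127) = 24205 - 92 = 24113)
B - 1*29136 = 24113 - 1*29136 = 24113 - 29136 = -5023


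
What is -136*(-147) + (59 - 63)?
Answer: 19988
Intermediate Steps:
-136*(-147) + (59 - 63) = 19992 - 4 = 19988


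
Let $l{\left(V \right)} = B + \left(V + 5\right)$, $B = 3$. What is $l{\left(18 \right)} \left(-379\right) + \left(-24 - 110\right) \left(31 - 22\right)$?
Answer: $-11060$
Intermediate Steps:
$l{\left(V \right)} = 8 + V$ ($l{\left(V \right)} = 3 + \left(V + 5\right) = 3 + \left(5 + V\right) = 8 + V$)
$l{\left(18 \right)} \left(-379\right) + \left(-24 - 110\right) \left(31 - 22\right) = \left(8 + 18\right) \left(-379\right) + \left(-24 - 110\right) \left(31 - 22\right) = 26 \left(-379\right) - 1206 = -9854 - 1206 = -11060$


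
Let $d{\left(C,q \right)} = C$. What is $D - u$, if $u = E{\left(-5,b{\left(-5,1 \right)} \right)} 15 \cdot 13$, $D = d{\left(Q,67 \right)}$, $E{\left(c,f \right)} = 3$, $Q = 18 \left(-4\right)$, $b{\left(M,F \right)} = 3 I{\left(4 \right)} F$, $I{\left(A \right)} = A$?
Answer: $-657$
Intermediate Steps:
$b{\left(M,F \right)} = 12 F$ ($b{\left(M,F \right)} = 3 \cdot 4 F = 12 F$)
$Q = -72$
$D = -72$
$u = 585$ ($u = 3 \cdot 15 \cdot 13 = 45 \cdot 13 = 585$)
$D - u = -72 - 585 = -657$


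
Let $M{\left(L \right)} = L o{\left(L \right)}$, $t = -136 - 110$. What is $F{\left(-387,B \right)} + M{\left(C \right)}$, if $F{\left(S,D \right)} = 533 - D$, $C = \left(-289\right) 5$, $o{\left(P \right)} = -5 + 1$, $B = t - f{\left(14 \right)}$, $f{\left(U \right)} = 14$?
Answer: $6573$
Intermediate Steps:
$t = -246$
$B = -260$ ($B = -246 - 14 = -260$)
$o{\left(P \right)} = -4$
$C = -1445$
$M{\left(L \right)} = - 4 L$ ($M{\left(L \right)} = L \left(-4\right) = - 4 L$)
$F{\left(-387,B \right)} + M{\left(C \right)} = \left(533 - -260\right) - -5780 = \left(533 + 260\right) + 5780 = 793 + 5780 = 6573$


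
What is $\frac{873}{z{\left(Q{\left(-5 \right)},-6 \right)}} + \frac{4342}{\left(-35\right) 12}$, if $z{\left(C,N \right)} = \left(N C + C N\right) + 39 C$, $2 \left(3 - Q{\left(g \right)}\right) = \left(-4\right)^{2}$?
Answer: $- \frac{3529}{210} \approx -16.805$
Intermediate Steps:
$Q{\left(g \right)} = -5$ ($Q{\left(g \right)} = 3 - \frac{\left(-4\right)^{2}}{2} = 3 - 8 = -5$)
$z{\left(C,N \right)} = 39 C + 2 C N$ ($z{\left(C,N \right)} = \left(C N + C N\right) + 39 C = 2 C N + 39 C = 39 C + 2 C N$)
$\frac{873}{z{\left(Q{\left(-5 \right)},-6 \right)}} + \frac{4342}{\left(-35\right) 12} = \frac{873}{\left(-5\right) \left(39 + 2 \left(-6\right)\right)} + \frac{4342}{\left(-35\right) 12} = \frac{873}{\left(-5\right) \left(39 - 12\right)} + \frac{4342}{-420} = \frac{873}{\left(-5\right) 27} + 4342 \left(- \frac{1}{420}\right) = \frac{873}{-135} - \frac{2171}{210} = 873 \left(- \frac{1}{135}\right) - \frac{2171}{210} = - \frac{97}{15} - \frac{2171}{210} = - \frac{3529}{210}$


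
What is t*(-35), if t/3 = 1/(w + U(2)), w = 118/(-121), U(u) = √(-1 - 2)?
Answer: 1499190/57847 + 1537305*I*√3/57847 ≈ 25.916 + 46.03*I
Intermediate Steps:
U(u) = I*√3 (U(u) = √(-3) = I*√3)
w = -118/121 (w = 118*(-1/121) = -118/121 ≈ -0.97521)
t = 3/(-118/121 + I*√3) ≈ -0.74047 - 1.3151*I
t*(-35) = (-42834/57847 - 43923*I*√3/57847)*(-35) = 1499190/57847 + 1537305*I*√3/57847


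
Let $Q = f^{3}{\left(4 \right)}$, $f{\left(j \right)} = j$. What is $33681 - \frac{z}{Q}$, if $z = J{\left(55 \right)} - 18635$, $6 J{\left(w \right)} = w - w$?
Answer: $\frac{2174219}{64} \approx 33972.0$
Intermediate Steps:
$J{\left(w \right)} = 0$ ($J{\left(w \right)} = \frac{w - w}{6} = \frac{1}{6} \cdot 0 = 0$)
$Q = 64$ ($Q = 4^{3} = 64$)
$z = -18635$ ($z = 0 - 18635 = -18635$)
$33681 - \frac{z}{Q} = 33681 - - \frac{18635}{64} = 33681 + \frac{18635}{64} = \frac{2174219}{64}$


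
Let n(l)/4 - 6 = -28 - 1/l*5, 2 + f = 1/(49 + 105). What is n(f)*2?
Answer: -47872/307 ≈ -155.93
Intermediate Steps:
f = -307/154 (f = -2 + 1/(49 + 105) = -2 + 1/154 = -307/154 ≈ -1.9935)
n(l) = -88 - 20/l (n(l) = 24 + 4*(-28 - 1/l*5) = 24 + 4*(-28 - 5/l) = 24 + (-112 - 20/l) = -88 - 20/l)
n(f)*2 = (-88 - 20/(-307/154))*2 = (-88 - 20*(-154/307))*2 = (-88 + 3080/307)*2 = -23936/307*2 = -47872/307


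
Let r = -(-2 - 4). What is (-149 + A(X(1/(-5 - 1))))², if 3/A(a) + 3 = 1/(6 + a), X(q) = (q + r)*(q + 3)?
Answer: 14366899044/638401 ≈ 22505.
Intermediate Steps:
r = 6 (r = -1*(-6) = 6)
X(q) = (3 + q)*(6 + q) (X(q) = (q + 6)*(q + 3) = (6 + q)*(3 + q) = (3 + q)*(6 + q))
A(a) = 3/(-3 + 1/(6 + a))
(-149 + A(X(1/(-5 - 1))))² = (-149 + 3*(-6 - (18 + (1/(-5 - 1))² + 9/(-5 - 1)))/(17 + 3*(18 + (1/(-5 - 1))² + 9/(-5 - 1))))² = (-149 + 3*(-6 - (18 + (1/(-6))² + 9/(-6)))/(17 + 3*(18 + (1/(-6))² + 9/(-6))))² = (-149 + 3*(-6 - (18 + (-⅙)² + 9*(-⅙)))/(17 + 3*(18 + (-⅙)² + 9*(-⅙))))² = (-149 + 3*(-6 - (18 + 1/36 - 3/2))/(17 + 3*(18 + 1/36 - 3/2)))² = (-149 + 3*(-6 - 1*595/36)/(17 + 3*(595/36)))² = (-149 + 3*(-6 - 595/36)/(17 + 595/12))² = (-149 + 3*(-811/36)/(799/12))² = (-149 + 3*(12/799)*(-811/36))² = (-149 - 811/799)² = (-119862/799)² = 14366899044/638401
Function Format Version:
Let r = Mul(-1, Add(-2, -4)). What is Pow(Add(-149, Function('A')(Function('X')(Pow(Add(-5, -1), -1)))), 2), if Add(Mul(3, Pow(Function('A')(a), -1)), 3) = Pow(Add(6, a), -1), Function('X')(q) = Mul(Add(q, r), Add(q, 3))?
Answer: Rational(14366899044, 638401) ≈ 22505.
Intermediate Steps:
r = 6 (r = Mul(-1, -6) = 6)
Function('X')(q) = Mul(Add(3, q), Add(6, q)) (Function('X')(q) = Mul(Add(q, 6), Add(q, 3)) = Mul(Add(6, q), Add(3, q)) = Mul(Add(3, q), Add(6, q)))
Function('A')(a) = Mul(3, Pow(Add(-3, Pow(Add(6, a), -1)), -1))
Pow(Add(-149, Function('A')(Function('X')(Pow(Add(-5, -1), -1)))), 2) = Pow(Add(-149, Mul(3, Pow(Add(17, Mul(3, Add(18, Pow(Pow(Add(-5, -1), -1), 2), Mul(9, Pow(Add(-5, -1), -1))))), -1), Add(-6, Mul(-1, Add(18, Pow(Pow(Add(-5, -1), -1), 2), Mul(9, Pow(Add(-5, -1), -1))))))), 2) = Pow(Add(-149, Mul(3, Pow(Add(17, Mul(3, Add(18, Pow(Pow(-6, -1), 2), Mul(9, Pow(-6, -1))))), -1), Add(-6, Mul(-1, Add(18, Pow(Pow(-6, -1), 2), Mul(9, Pow(-6, -1))))))), 2) = Pow(Add(-149, Mul(3, Pow(Add(17, Mul(3, Add(18, Pow(Rational(-1, 6), 2), Mul(9, Rational(-1, 6))))), -1), Add(-6, Mul(-1, Add(18, Pow(Rational(-1, 6), 2), Mul(9, Rational(-1, 6))))))), 2) = Pow(Add(-149, Mul(3, Pow(Add(17, Mul(3, Add(18, Rational(1, 36), Rational(-3, 2)))), -1), Add(-6, Mul(-1, Add(18, Rational(1, 36), Rational(-3, 2)))))), 2) = Pow(Add(-149, Mul(3, Pow(Add(17, Mul(3, Rational(595, 36))), -1), Add(-6, Mul(-1, Rational(595, 36))))), 2) = Pow(Add(-149, Mul(3, Pow(Add(17, Rational(595, 12)), -1), Add(-6, Rational(-595, 36)))), 2) = Pow(Add(-149, Mul(3, Pow(Rational(799, 12), -1), Rational(-811, 36))), 2) = Pow(Add(-149, Mul(3, Rational(12, 799), Rational(-811, 36))), 2) = Pow(Add(-149, Rational(-811, 799)), 2) = Pow(Rational(-119862, 799), 2) = Rational(14366899044, 638401)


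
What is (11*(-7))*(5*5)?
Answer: -1925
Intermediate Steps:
(11*(-7))*(5*5) = -77*25 = -1925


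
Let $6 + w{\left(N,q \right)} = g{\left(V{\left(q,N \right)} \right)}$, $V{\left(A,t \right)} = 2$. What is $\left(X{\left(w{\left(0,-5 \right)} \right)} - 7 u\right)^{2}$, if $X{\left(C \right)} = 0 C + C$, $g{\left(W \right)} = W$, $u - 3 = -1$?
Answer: $324$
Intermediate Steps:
$u = 2$ ($u = 3 - 1 = 2$)
$w{\left(N,q \right)} = -4$ ($w{\left(N,q \right)} = -6 + 2 = -4$)
$X{\left(C \right)} = C$ ($X{\left(C \right)} = 0 + C = C$)
$\left(X{\left(w{\left(0,-5 \right)} \right)} - 7 u\right)^{2} = \left(-4 - 14\right)^{2} = \left(-18\right)^{2} = 324$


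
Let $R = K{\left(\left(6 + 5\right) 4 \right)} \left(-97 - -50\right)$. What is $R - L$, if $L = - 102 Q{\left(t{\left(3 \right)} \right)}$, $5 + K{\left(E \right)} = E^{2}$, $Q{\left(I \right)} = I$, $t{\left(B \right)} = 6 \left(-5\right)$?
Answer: $-93817$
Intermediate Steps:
$t{\left(B \right)} = -30$
$K{\left(E \right)} = -5 + E^{2}$
$R = -90757$ ($R = \left(-5 + \left(\left(6 + 5\right) 4\right)^{2}\right) \left(-97 - -50\right) = \left(-5 + \left(11 \cdot 4\right)^{2}\right) \left(-97 + 50\right) = \left(-5 + 44^{2}\right) \left(-47\right) = \left(-5 + 1936\right) \left(-47\right) = 1931 \left(-47\right) = -90757$)
$L = 3060$ ($L = \left(-102\right) \left(-30\right) = 3060$)
$R - L = -90757 - 3060 = -93817$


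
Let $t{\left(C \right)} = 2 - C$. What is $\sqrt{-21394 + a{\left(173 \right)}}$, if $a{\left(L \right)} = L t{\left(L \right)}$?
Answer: $i \sqrt{50977} \approx 225.78 i$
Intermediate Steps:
$a{\left(L \right)} = L \left(2 - L\right)$
$\sqrt{-21394 + a{\left(173 \right)}} = \sqrt{-21394 + 173 \left(2 - 173\right)} = \sqrt{-21394 + 173 \left(-171\right)} = \sqrt{-21394 - 29583} = \sqrt{-50977} = i \sqrt{50977}$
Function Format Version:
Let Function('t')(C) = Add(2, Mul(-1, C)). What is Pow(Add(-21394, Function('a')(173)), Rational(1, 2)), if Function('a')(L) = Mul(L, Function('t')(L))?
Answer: Mul(I, Pow(50977, Rational(1, 2))) ≈ Mul(225.78, I)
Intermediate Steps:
Function('a')(L) = Mul(L, Add(2, Mul(-1, L)))
Pow(Add(-21394, Function('a')(173)), Rational(1, 2)) = Pow(Add(-21394, Mul(173, Add(2, Mul(-1, 173)))), Rational(1, 2)) = Pow(Add(-21394, Mul(173, Add(2, -173))), Rational(1, 2)) = Pow(Add(-21394, Mul(173, -171)), Rational(1, 2)) = Pow(Add(-21394, -29583), Rational(1, 2)) = Pow(-50977, Rational(1, 2)) = Mul(I, Pow(50977, Rational(1, 2)))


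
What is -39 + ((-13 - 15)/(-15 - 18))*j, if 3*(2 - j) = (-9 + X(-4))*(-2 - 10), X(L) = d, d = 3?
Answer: -173/3 ≈ -57.667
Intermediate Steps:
X(L) = 3
j = -22 (j = 2 - (-9 + 3)*(-2 - 10)/3 = 2 - (-2)*(-12) = 2 - ⅓*72 = 2 - 24 = -22)
-39 + ((-13 - 15)/(-15 - 18))*j = -39 + ((-13 - 15)/(-15 - 18))*(-22) = -39 - 28/(-33)*(-22) = -39 - 28*(-1/33)*(-22) = -39 + (28/33)*(-22) = -39 - 56/3 = -173/3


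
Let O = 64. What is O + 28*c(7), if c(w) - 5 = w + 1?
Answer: 428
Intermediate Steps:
c(w) = 6 + w (c(w) = 5 + (w + 1) = 5 + (1 + w) = 6 + w)
O + 28*c(7) = 64 + 28*(6 + 7) = 64 + 28*13 = 64 + 364 = 428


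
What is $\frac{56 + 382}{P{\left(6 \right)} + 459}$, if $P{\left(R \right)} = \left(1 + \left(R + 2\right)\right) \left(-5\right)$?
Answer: $\frac{73}{69} \approx 1.058$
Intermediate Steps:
$P{\left(R \right)} = -15 - 5 R$ ($P{\left(R \right)} = \left(1 + \left(2 + R\right)\right) \left(-5\right) = \left(3 + R\right) \left(-5\right) = -15 - 5 R$)
$\frac{56 + 382}{P{\left(6 \right)} + 459} = \frac{56 + 382}{\left(-15 - 30\right) + 459} = \frac{438}{\left(-15 - 30\right) + 459} = \frac{438}{-45 + 459} = \frac{438}{414} = 438 \cdot \frac{1}{414} = \frac{73}{69}$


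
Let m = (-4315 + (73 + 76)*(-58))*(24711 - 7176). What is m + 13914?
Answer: -227187081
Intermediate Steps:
m = -227200995 (m = (-4315 + 149*(-58))*17535 = (-4315 - 8642)*17535 = -12957*17535 = -227200995)
m + 13914 = -227200995 + 13914 = -227187081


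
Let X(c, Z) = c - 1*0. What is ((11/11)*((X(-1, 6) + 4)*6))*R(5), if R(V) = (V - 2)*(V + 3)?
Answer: 432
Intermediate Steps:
X(c, Z) = c (X(c, Z) = c + 0 = c)
R(V) = (-2 + V)*(3 + V)
((11/11)*((X(-1, 6) + 4)*6))*R(5) = ((11/11)*((-1 + 4)*6))*(-6 + 5 + 5²) = ((11*(1/11))*(3*6))*(-6 + 5 + 25) = (1*18)*24 = 18*24 = 432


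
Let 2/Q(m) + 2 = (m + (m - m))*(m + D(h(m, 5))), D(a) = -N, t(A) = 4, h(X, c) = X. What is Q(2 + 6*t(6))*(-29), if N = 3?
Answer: -29/298 ≈ -0.097315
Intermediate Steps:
D(a) = -3 (D(a) = -1*3 = -3)
Q(m) = 2/(-2 + m*(-3 + m)) (Q(m) = 2/(-2 + (m + (m - m))*(m - 3)) = 2/(-2 + (m + 0)*(-3 + m)) = 2/(-2 + m*(-3 + m)))
Q(2 + 6*t(6))*(-29) = (2/(-2 + (2 + 6*4)² - 3*(2 + 6*4)))*(-29) = (2/(-2 + (2 + 24)² - 3*(2 + 24)))*(-29) = (2/(-2 + 26² - 3*26))*(-29) = (2/(-2 + 676 - 78))*(-29) = (2/596)*(-29) = (2*(1/596))*(-29) = (1/298)*(-29) = -29/298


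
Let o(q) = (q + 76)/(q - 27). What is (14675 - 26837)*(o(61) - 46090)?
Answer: 9528458763/17 ≈ 5.6050e+8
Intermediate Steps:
o(q) = (76 + q)/(-27 + q)
(14675 - 26837)*(o(61) - 46090) = (14675 - 26837)*((76 + 61)/(-27 + 61) - 46090) = -12162*(137/34 - 46090) = -12162*(-1566923/34) = 9528458763/17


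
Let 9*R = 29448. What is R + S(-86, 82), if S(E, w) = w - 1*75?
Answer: 3279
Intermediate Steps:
R = 3272 (R = (1/9)*29448 = 3272)
S(E, w) = -75 + w (S(E, w) = w - 75 = -75 + w)
R + S(-86, 82) = 3272 + (-75 + 82) = 3272 + 7 = 3279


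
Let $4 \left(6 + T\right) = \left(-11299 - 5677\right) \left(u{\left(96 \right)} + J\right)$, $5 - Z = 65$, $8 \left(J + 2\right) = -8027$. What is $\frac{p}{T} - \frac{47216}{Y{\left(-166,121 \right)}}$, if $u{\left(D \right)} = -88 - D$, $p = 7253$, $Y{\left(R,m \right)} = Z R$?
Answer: $- \frac{59565008536}{12568776735} \approx -4.7391$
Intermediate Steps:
$J = - \frac{8043}{8}$ ($J = -2 + \frac{1}{8} \left(-8027\right) = -2 - \frac{8027}{8} = - \frac{8043}{8} \approx -1005.4$)
$Z = -60$ ($Z = 5 - 65 = -60$)
$Y{\left(R,m \right)} = - 60 R$
$T = \frac{10095403}{2}$ ($T = -6 + \frac{\left(-11299 - 5677\right) \left(\left(-88 - 96\right) - \frac{8043}{8}\right)}{4} = -6 + \frac{\left(-16976\right) \left(\left(-88 - 96\right) - \frac{8043}{8}\right)}{4} = -6 + \frac{\left(-16976\right) \left(-184 - \frac{8043}{8}\right)}{4} = -6 + \frac{\left(-16976\right) \left(- \frac{9515}{8}\right)}{4} = -6 + \frac{1}{4} \cdot 20190830 = -6 + \frac{10095415}{2} = \frac{10095403}{2} \approx 5.0477 \cdot 10^{6}$)
$\frac{p}{T} - \frac{47216}{Y{\left(-166,121 \right)}} = \frac{7253}{\frac{10095403}{2}} - \frac{47216}{\left(-60\right) \left(-166\right)} = 7253 \cdot \frac{2}{10095403} - \frac{47216}{9960} = \frac{14506}{10095403} - \frac{5902}{1245} = - \frac{59565008536}{12568776735}$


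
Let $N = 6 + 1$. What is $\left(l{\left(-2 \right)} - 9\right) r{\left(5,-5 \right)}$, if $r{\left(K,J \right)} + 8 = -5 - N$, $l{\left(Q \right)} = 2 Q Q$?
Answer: $20$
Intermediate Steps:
$N = 7$
$l{\left(Q \right)} = 2 Q^{2}$
$r{\left(K,J \right)} = -20$ ($r{\left(K,J \right)} = -8 - 12 = -20$)
$\left(l{\left(-2 \right)} - 9\right) r{\left(5,-5 \right)} = \left(2 \left(-2\right)^{2} - 9\right) \left(-20\right) = \left(2 \cdot 4 - 9\right) \left(-20\right) = \left(8 - 9\right) \left(-20\right) = \left(-1\right) \left(-20\right) = 20$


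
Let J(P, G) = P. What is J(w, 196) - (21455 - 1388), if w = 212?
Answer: -19855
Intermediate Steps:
J(w, 196) - (21455 - 1388) = 212 - (21455 - 1388) = 212 - 1*20067 = 212 - 20067 = -19855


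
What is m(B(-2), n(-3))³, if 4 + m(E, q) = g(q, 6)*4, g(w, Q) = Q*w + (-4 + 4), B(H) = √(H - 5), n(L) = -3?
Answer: -438976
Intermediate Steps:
B(H) = √(-5 + H)
g(w, Q) = Q*w (g(w, Q) = Q*w + 0 = Q*w)
m(E, q) = -4 + 24*q (m(E, q) = -4 + (6*q)*4 = -4 + 24*q)
m(B(-2), n(-3))³ = (-4 + 24*(-3))³ = (-4 - 72)³ = (-76)³ = -438976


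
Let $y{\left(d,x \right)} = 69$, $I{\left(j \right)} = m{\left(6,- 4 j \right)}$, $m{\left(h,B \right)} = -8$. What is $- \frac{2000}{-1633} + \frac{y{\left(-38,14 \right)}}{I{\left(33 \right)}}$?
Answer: $- \frac{96677}{13064} \approx -7.4003$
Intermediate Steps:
$I{\left(j \right)} = -8$
$- \frac{2000}{-1633} + \frac{y{\left(-38,14 \right)}}{I{\left(33 \right)}} = - \frac{2000}{-1633} + \frac{69}{-8} = \left(-2000\right) \left(- \frac{1}{1633}\right) + 69 \left(- \frac{1}{8}\right) = \frac{2000}{1633} - \frac{69}{8} = - \frac{96677}{13064}$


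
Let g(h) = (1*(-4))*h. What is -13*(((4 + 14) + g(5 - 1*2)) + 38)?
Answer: -572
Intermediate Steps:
g(h) = -4*h
-13*(((4 + 14) + g(5 - 1*2)) + 38) = -13*(((4 + 14) - 4*(5 - 1*2)) + 38) = -13*((18 - 4*(5 - 2)) + 38) = -13*((18 - 4*3) + 38) = -13*((18 - 12) + 38) = -13*(6 + 38) = -13*44 = -572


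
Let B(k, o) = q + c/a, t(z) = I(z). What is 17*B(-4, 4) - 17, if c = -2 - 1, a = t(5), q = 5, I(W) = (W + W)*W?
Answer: 3349/50 ≈ 66.980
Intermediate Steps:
I(W) = 2*W² (I(W) = (2*W)*W = 2*W²)
t(z) = 2*z²
a = 50 (a = 2*5² = 2*25 = 50)
c = -3
B(k, o) = 247/50 (B(k, o) = 5 - 3/50 = 247/50)
17*B(-4, 4) - 17 = 17*(247/50) - 17 = 4199/50 - 17 = 3349/50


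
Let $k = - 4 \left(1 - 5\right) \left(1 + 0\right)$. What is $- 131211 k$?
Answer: $-2099376$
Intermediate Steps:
$k = 16$ ($k = \left(-4\right) \left(-4\right) 1 = 16 \cdot 1 = 16$)
$- 131211 k = \left(-131211\right) 16 = -2099376$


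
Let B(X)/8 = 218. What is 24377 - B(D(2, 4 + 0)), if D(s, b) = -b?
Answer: 22633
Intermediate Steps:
B(X) = 1744 (B(X) = 8*218 = 1744)
24377 - B(D(2, 4 + 0)) = 24377 - 1*1744 = 24377 - 1744 = 22633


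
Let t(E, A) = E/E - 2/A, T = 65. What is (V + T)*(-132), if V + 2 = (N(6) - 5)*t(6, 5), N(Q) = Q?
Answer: -41976/5 ≈ -8395.2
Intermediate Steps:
t(E, A) = 1 - 2/A
V = -7/5 (V = -2 + (6 - 5)*((-2 + 5)/5) = -2 + 1*((1/5)*3) = -2 + 1*(3/5) = -2 + 3/5 = -7/5 ≈ -1.4000)
(V + T)*(-132) = (-7/5 + 65)*(-132) = (318/5)*(-132) = -41976/5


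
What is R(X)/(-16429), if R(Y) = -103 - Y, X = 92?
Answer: 195/16429 ≈ 0.011869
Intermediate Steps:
R(X)/(-16429) = (-103 - 1*92)/(-16429) = (-103 - 92)*(-1/16429) = -195*(-1/16429) = 195/16429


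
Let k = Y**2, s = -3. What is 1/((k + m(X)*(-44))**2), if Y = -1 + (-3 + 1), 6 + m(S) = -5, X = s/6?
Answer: 1/243049 ≈ 4.1144e-6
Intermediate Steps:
X = -1/2 (X = -3/6 = -3*1/6 = -1/2 ≈ -0.50000)
m(S) = -11 (m(S) = -6 - 5 = -11)
Y = -3 (Y = -1 - 2 = -3)
k = 9 (k = (-3)**2 = 9)
1/((k + m(X)*(-44))**2) = 1/((9 - 11*(-44))**2) = 1/((9 + 484)**2) = 1/(493**2) = 1/243049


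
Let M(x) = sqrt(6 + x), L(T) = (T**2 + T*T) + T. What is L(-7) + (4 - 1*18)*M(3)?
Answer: 49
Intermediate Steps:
L(T) = T + 2*T**2 (L(T) = (T**2 + T**2) + T = 2*T**2 + T = T + 2*T**2)
L(-7) + (4 - 1*18)*M(3) = -7*(1 + 2*(-7)) + (4 - 1*18)*sqrt(6 + 3) = -7*(1 - 14) + (4 - 18)*sqrt(9) = -7*(-13) - 14*3 = 91 - 42 = 49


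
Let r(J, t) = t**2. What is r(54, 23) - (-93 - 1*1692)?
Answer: 2314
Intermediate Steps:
r(54, 23) - (-93 - 1*1692) = 23**2 - (-93 - 1*1692) = 529 - (-93 - 1692) = 529 - 1*(-1785) = 529 + 1785 = 2314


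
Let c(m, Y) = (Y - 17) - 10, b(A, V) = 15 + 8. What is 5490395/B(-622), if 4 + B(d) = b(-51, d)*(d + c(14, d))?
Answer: -5490395/29237 ≈ -187.79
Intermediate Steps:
b(A, V) = 23
c(m, Y) = -27 + Y (c(m, Y) = (-17 + Y) - 10 = -27 + Y)
B(d) = -625 + 46*d (B(d) = -4 + 23*(d + (-27 + d)) = -4 + 23*(-27 + 2*d) = -4 + (-621 + 46*d) = -625 + 46*d)
5490395/B(-622) = 5490395/(-625 + 46*(-622)) = 5490395/(-625 - 28612) = 5490395/(-29237) = 5490395*(-1/29237) = -5490395/29237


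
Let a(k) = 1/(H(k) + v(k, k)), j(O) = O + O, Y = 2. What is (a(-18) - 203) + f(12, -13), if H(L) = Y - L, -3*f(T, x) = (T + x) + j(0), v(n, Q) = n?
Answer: -1213/6 ≈ -202.17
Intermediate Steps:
j(O) = 2*O
f(T, x) = -T/3 - x/3 (f(T, x) = -((T + x) + 2*0)/3 = -((T + x) + 0)/3 = -(T + x)/3 = -T/3 - x/3)
H(L) = 2 - L
a(k) = ½ (a(k) = 1/((2 - k) + k) = 1/2 = ½)
(a(-18) - 203) + f(12, -13) = (½ - 203) + (-⅓*12 - ⅓*(-13)) = -405/2 + (-4 + 13/3) = -405/2 + ⅓ = -1213/6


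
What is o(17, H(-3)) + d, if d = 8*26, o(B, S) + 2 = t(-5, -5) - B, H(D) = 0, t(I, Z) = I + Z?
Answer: 179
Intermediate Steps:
o(B, S) = -12 - B (o(B, S) = -2 + ((-5 - 5) - B) = -2 + (-10 - B) = -12 - B)
d = 208
o(17, H(-3)) + d = (-12 - 1*17) + 208 = (-12 - 17) + 208 = -29 + 208 = 179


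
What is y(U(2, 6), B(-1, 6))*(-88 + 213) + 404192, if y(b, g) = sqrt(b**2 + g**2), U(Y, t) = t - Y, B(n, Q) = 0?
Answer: 404692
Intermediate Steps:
y(U(2, 6), B(-1, 6))*(-88 + 213) + 404192 = sqrt((6 - 1*2)**2 + 0**2)*(-88 + 213) + 404192 = sqrt((6 - 2)**2 + 0)*125 + 404192 = sqrt(4**2 + 0)*125 + 404192 = sqrt(16 + 0)*125 + 404192 = sqrt(16)*125 + 404192 = 4*125 + 404192 = 500 + 404192 = 404692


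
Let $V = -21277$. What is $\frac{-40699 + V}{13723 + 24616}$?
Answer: $- \frac{61976}{38339} \approx -1.6165$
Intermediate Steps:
$\frac{-40699 + V}{13723 + 24616} = \frac{-40699 - 21277}{13723 + 24616} = - \frac{61976}{38339}$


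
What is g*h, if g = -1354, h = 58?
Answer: -78532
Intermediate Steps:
g*h = -1354*58 = -78532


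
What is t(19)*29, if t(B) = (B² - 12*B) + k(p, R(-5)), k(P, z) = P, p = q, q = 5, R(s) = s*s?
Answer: 4002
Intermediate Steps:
R(s) = s²
p = 5
t(B) = 5 + B² - 12*B (t(B) = (B² - 12*B) + 5 = 5 + B² - 12*B)
t(19)*29 = (5 + 19² - 12*19)*29 = (5 + 361 - 228)*29 = 138*29 = 4002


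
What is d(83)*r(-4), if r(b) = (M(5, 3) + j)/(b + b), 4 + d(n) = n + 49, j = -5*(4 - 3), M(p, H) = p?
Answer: 0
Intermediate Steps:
j = -5 (j = -5*1 = -5)
d(n) = 45 + n (d(n) = -4 + (n + 49) = -4 + (49 + n) = 45 + n)
r(b) = 0 (r(b) = (5 - 5)/(b + b) = 0/((2*b)) = 0*(1/(2*b)) = 0)
d(83)*r(-4) = (45 + 83)*0 = 128*0 = 0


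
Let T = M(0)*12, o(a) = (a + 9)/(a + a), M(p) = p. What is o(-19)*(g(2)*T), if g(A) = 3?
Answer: 0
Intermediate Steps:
o(a) = (9 + a)/(2*a) (o(a) = (9 + a)/((2*a)) = (9 + a)*(1/(2*a)) = (9 + a)/(2*a))
T = 0 (T = 0*12 = 0)
o(-19)*(g(2)*T) = ((½)*(9 - 19)/(-19))*(3*0) = ((½)*(-1/19)*(-10))*0 = (5/19)*0 = 0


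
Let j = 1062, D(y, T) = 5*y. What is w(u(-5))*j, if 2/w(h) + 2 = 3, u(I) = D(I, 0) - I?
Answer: 2124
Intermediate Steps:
u(I) = 4*I (u(I) = 5*I - I = 4*I)
w(h) = 2 (w(h) = 2/(-2 + 3) = 2/1 = 2*1 = 2)
w(u(-5))*j = 2*1062 = 2124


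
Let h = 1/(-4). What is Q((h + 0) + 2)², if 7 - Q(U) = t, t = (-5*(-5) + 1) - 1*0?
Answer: 361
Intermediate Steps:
h = -¼ ≈ -0.25000
t = 26 (t = (25 + 1) + 0 = 26 + 0 = 26)
Q(U) = -19 (Q(U) = 7 - 1*26 = 7 - 26 = -19)
Q((h + 0) + 2)² = (-19)² = 361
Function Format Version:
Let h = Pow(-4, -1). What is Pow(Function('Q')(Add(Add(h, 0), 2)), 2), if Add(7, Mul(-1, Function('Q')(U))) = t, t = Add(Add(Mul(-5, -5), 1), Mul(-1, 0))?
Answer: 361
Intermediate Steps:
h = Rational(-1, 4) ≈ -0.25000
t = 26 (t = Add(Add(25, 1), 0) = Add(26, 0) = 26)
Function('Q')(U) = -19 (Function('Q')(U) = Add(7, Mul(-1, 26)) = Add(7, -26) = -19)
Pow(Function('Q')(Add(Add(h, 0), 2)), 2) = Pow(-19, 2) = 361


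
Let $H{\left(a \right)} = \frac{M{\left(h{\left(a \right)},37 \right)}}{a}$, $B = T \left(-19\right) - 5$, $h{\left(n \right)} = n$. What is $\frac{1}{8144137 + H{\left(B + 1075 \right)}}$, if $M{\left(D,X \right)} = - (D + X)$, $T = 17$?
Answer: $\frac{747}{6083669555} \approx 1.2279 \cdot 10^{-7}$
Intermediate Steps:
$B = -328$ ($B = 17 \left(-19\right) - 5 = -323 - 5 = -328$)
$M{\left(D,X \right)} = - D - X$
$H{\left(a \right)} = \frac{-37 - a}{a}$ ($H{\left(a \right)} = \frac{- a - 37}{a} = \frac{-37 - a}{a}$)
$\frac{1}{8144137 + H{\left(B + 1075 \right)}} = \frac{1}{8144137 + \frac{-37 - \left(-328 + 1075\right)}{-328 + 1075}} = \frac{1}{8144137 + \frac{-37 - 747}{747}} = \frac{1}{8144137 + \frac{1}{747} \left(-784\right)} = \frac{1}{8144137 - \frac{784}{747}} = \frac{1}{\frac{6083669555}{747}} = \frac{747}{6083669555}$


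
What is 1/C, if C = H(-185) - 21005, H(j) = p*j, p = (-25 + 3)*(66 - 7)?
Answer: 1/219125 ≈ 4.5636e-6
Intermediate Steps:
p = -1298 (p = -22*59 = -1298)
H(j) = -1298*j
C = 219125 (C = -1298*(-185) - 21005 = 240130 - 21005 = 219125)
1/C = 1/219125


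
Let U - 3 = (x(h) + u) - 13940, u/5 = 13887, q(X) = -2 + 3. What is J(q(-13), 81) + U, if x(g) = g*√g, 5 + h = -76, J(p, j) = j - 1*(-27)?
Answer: 55606 - 729*I ≈ 55606.0 - 729.0*I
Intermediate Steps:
q(X) = 1
u = 69435 (u = 5*13887 = 69435)
J(p, j) = 27 + j (J(p, j) = j + 27 = 27 + j)
h = -81 (h = -5 - 76 = -81)
x(g) = g^(3/2)
U = 55498 - 729*I (U = 3 + (((-81)^(3/2) + 69435) - 13940) = 3 + ((-729*I + 69435) - 13940) = 3 + ((69435 - 729*I) - 13940) = 3 + (55495 - 729*I) = 55498 - 729*I ≈ 55498.0 - 729.0*I)
J(q(-13), 81) + U = (27 + 81) + (55498 - 729*I) = 108 + (55498 - 729*I) = 55606 - 729*I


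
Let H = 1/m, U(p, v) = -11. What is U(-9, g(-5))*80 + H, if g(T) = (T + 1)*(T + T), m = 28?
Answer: -24639/28 ≈ -879.96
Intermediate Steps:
g(T) = 2*T*(1 + T) (g(T) = (1 + T)*(2*T) = 2*T*(1 + T))
H = 1/28 ≈ 0.035714
U(-9, g(-5))*80 + H = -11*80 + 1/28 = -880 + 1/28 = -24639/28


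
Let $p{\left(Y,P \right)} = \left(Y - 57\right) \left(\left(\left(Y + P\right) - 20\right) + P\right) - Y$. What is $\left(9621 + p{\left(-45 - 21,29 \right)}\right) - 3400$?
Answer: $9731$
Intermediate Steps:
$p{\left(Y,P \right)} = - Y + \left(-57 + Y\right) \left(-20 + Y + 2 P\right)$ ($p{\left(Y,P \right)} = \left(-57 + Y\right) \left(\left(\left(P + Y\right) - 20\right) + P\right) - Y = \left(-57 + Y\right) \left(\left(-20 + P + Y\right) + P\right) - Y = \left(-57 + Y\right) \left(-20 + Y + 2 P\right) - Y = - Y + \left(-57 + Y\right) \left(-20 + Y + 2 P\right)$)
$\left(9621 + p{\left(-45 - 21,29 \right)}\right) - 3400 = \left(9621 + \left(1140 + \left(-45 - 21\right)^{2} - 3306 - 78 \left(-45 - 21\right) + 2 \cdot 29 \left(-45 - 21\right)\right)\right) - 3400 = \left(9621 + \left(1140 + \left(-66\right)^{2} - 3306 - -5148 + 2 \cdot 29 \left(-66\right)\right)\right) - 3400 = \left(9621 + \left(1140 + 4356 - 3306 + 5148 - 3828\right)\right) - 3400 = \left(9621 + 3510\right) - 3400 = 13131 - 3400 = 9731$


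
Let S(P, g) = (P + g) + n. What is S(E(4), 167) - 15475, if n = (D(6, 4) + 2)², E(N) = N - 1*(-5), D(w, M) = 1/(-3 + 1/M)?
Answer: -1850855/121 ≈ -15296.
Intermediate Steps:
E(N) = 5 + N (E(N) = N + 5 = 5 + N)
n = 324/121 (n = (-1*4/(-1 + 3*4) + 2)² = (-1*4/(-1 + 12) + 2)² = (-1*4/11 + 2)² = (-1*4*1/11 + 2)² = (-4/11 + 2)² = (18/11)² = 324/121 ≈ 2.6777)
S(P, g) = 324/121 + P + g (S(P, g) = (P + g) + 324/121 = 324/121 + P + g)
S(E(4), 167) - 15475 = (324/121 + (5 + 4) + 167) - 15475 = (324/121 + 9 + 167) - 15475 = 21620/121 - 15475 = -1850855/121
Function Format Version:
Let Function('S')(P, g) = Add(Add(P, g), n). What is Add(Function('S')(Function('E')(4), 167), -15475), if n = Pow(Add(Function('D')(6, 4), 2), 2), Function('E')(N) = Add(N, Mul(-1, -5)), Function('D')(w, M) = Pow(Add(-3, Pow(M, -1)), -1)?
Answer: Rational(-1850855, 121) ≈ -15296.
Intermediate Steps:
Function('E')(N) = Add(5, N) (Function('E')(N) = Add(N, 5) = Add(5, N))
n = Rational(324, 121) (n = Pow(Add(Mul(-1, 4, Pow(Add(-1, Mul(3, 4)), -1)), 2), 2) = Pow(Add(Mul(-1, 4, Pow(Add(-1, 12), -1)), 2), 2) = Pow(Add(Mul(-1, 4, Pow(11, -1)), 2), 2) = Pow(Add(Mul(-1, 4, Rational(1, 11)), 2), 2) = Pow(Add(Rational(-4, 11), 2), 2) = Pow(Rational(18, 11), 2) = Rational(324, 121) ≈ 2.6777)
Function('S')(P, g) = Add(Rational(324, 121), P, g) (Function('S')(P, g) = Add(Add(P, g), Rational(324, 121)) = Add(Rational(324, 121), P, g))
Add(Function('S')(Function('E')(4), 167), -15475) = Add(Add(Rational(324, 121), Add(5, 4), 167), -15475) = Add(Add(Rational(324, 121), 9, 167), -15475) = Add(Rational(21620, 121), -15475) = Rational(-1850855, 121)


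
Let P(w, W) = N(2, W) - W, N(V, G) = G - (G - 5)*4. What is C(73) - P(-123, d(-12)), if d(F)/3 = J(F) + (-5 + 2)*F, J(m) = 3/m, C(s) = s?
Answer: 482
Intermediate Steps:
d(F) = -9*F + 9/F (d(F) = 3*(3/F + (-5 + 2)*F) = 3*(3/F - 3*F) = 3*(-3*F + 3/F) = -9*F + 9/F)
N(V, G) = 20 - 3*G (N(V, G) = G - (-5 + G)*4 = G - (-20 + 4*G) = G + (20 - 4*G) = 20 - 3*G)
P(w, W) = 20 - 4*W (P(w, W) = (20 - 3*W) - W = 20 - 4*W)
C(73) - P(-123, d(-12)) = 73 - (20 - 4*(-9*(-12) + 9/(-12))) = 73 - (20 - 4*(108 + 9*(-1/12))) = 73 - (20 - 4*(108 - 3/4)) = 73 - (20 - 4*429/4) = 73 - (20 - 429) = 73 - 1*(-409) = 73 + 409 = 482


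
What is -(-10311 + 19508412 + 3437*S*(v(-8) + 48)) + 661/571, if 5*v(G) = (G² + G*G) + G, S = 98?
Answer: -24981005522/571 ≈ -4.3750e+7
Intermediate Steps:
v(G) = G/5 + 2*G²/5 (v(G) = ((G² + G*G) + G)/5 = ((G² + G²) + G)/5 = (2*G² + G)/5 = (G + 2*G²)/5 = G/5 + 2*G²/5)
-(-10311 + 19508412 + 3437*S*(v(-8) + 48)) + 661/571 = -(24241161 + 19508412) + 661/571 = -3437/(1/(((⅕)*(-8)*(1 - 16) + 48)*98 + (-3 + 5676))) + 661*(1/571) = -3437/(1/(((⅕)*(-8)*(-15) + 48)*98 + 5673)) + 661/571 = -3437/(1/((24 + 48)*98 + 5673)) + 661/571 = -3437/(1/(72*98 + 5673)) + 661/571 = -3437/(1/(7056 + 5673)) + 661/571 = -3437/(1/12729) + 661/571 = -3437/1/12729 + 661/571 = -3437*12729 + 661/571 = -43749573 + 661/571 = -24981005522/571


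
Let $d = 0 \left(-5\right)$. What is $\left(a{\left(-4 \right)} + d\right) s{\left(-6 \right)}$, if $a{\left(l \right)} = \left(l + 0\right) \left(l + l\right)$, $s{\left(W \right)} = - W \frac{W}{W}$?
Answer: $192$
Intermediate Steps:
$s{\left(W \right)} = - W$ ($s{\left(W \right)} = - W 1 = - W$)
$d = 0$
$a{\left(l \right)} = 2 l^{2}$ ($a{\left(l \right)} = l 2 l = 2 l^{2}$)
$\left(a{\left(-4 \right)} + d\right) s{\left(-6 \right)} = \left(2 \left(-4\right)^{2} + 0\right) \left(\left(-1\right) \left(-6\right)\right) = \left(2 \cdot 16 + 0\right) 6 = \left(32 + 0\right) 6 = 32 \cdot 6 = 192$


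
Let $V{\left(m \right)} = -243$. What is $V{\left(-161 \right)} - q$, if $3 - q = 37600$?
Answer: $37354$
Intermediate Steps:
$q = -37597$ ($q = 3 - 37600 = -37597$)
$V{\left(-161 \right)} - q = -243 - -37597 = -243 + 37597 = 37354$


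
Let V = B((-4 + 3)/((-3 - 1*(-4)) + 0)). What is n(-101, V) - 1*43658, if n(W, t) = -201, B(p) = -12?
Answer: -43859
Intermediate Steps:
V = -12
n(-101, V) - 1*43658 = -201 - 1*43658 = -201 - 43658 = -43859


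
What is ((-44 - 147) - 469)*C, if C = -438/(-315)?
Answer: -6424/7 ≈ -917.71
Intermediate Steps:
C = 146/105 (C = -438*(-1/315) = 146/105 ≈ 1.3905)
((-44 - 147) - 469)*C = ((-44 - 147) - 469)*(146/105) = (-191 - 469)*(146/105) = -660*146/105 = -6424/7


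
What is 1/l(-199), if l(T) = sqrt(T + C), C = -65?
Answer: -I*sqrt(66)/132 ≈ -0.061546*I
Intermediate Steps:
l(T) = sqrt(-65 + T) (l(T) = sqrt(T - 65) = sqrt(-65 + T))
1/l(-199) = 1/(sqrt(-65 - 199)) = 1/(sqrt(-264)) = 1/(2*I*sqrt(66)) = -I*sqrt(66)/132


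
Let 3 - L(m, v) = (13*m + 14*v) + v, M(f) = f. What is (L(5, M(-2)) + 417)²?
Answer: 148225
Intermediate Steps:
L(m, v) = 3 - 15*v - 13*m (L(m, v) = 3 - ((13*m + 14*v) + v) = 3 - (13*m + 15*v) = 3 + (-15*v - 13*m) = 3 - 15*v - 13*m)
(L(5, M(-2)) + 417)² = ((3 - 15*(-2) - 13*5) + 417)² = ((3 + 30 - 65) + 417)² = (-32 + 417)² = 385² = 148225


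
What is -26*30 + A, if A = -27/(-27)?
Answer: -779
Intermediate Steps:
A = 1 (A = -27*(-1/27) = 1)
-26*30 + A = -26*30 + 1 = -780 + 1 = -779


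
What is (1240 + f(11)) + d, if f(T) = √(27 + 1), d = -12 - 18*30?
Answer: 688 + 2*√7 ≈ 693.29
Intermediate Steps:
d = -552 (d = -12 - 540 = -552)
f(T) = 2*√7 (f(T) = √28 = 2*√7)
(1240 + f(11)) + d = (1240 + 2*√7) - 552 = 688 + 2*√7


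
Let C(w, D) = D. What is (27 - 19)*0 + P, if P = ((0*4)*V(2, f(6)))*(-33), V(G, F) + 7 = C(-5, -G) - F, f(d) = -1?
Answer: 0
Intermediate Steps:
V(G, F) = -7 - F - G (V(G, F) = -7 + (-G - F) = -7 + (-F - G) = -7 - F - G)
P = 0 (P = ((0*4)*(-7 - 1*(-1) - 1*2))*(-33) = (0*(-7 + 1 - 2))*(-33) = (0*(-8))*(-33) = 0*(-33) = 0)
(27 - 19)*0 + P = (27 - 19)*0 + 0 = 8*0 + 0 = 0 + 0 = 0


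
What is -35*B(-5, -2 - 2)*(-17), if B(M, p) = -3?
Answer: -1785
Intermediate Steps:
-35*B(-5, -2 - 2)*(-17) = -35*(-3)*(-17) = 105*(-17) = -1785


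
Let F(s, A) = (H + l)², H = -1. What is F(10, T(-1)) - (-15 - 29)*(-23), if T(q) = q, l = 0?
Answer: -1011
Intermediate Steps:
F(s, A) = 1 (F(s, A) = (-1 + 0)² = (-1)² = 1)
F(10, T(-1)) - (-15 - 29)*(-23) = 1 - (-15 - 29)*(-23) = 1 - (-44)*(-23) = 1 - 1*1012 = 1 - 1012 = -1011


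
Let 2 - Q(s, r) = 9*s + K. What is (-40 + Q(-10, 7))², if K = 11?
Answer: 1681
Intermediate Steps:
Q(s, r) = -9 - 9*s (Q(s, r) = 2 - (9*s + 11) = 2 - (11 + 9*s) = 2 + (-11 - 9*s) = -9 - 9*s)
(-40 + Q(-10, 7))² = (-40 + (-9 - 9*(-10)))² = (-40 + (-9 + 90))² = (-40 + 81)² = 41² = 1681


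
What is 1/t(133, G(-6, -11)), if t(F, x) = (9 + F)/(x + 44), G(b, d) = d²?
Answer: 165/142 ≈ 1.1620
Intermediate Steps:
t(F, x) = (9 + F)/(44 + x)
1/t(133, G(-6, -11)) = 1/((9 + 133)/(44 + (-11)²)) = 1/(142/(44 + 121)) = 1/(142/165) = 165/142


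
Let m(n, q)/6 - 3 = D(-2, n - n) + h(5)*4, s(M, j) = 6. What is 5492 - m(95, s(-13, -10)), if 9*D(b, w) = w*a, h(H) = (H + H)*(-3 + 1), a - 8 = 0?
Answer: 5954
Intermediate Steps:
a = 8 (a = 8 + 0 = 8)
h(H) = -4*H (h(H) = (2*H)*(-2) = -4*H)
D(b, w) = 8*w/9 (D(b, w) = (w*8)/9 = (8*w)/9 = 8*w/9)
m(n, q) = -462 (m(n, q) = 18 + 6*(8*(n - n)/9 - 4*5*4) = 18 + 6*((8/9)*0 - 20*4) = 18 + 6*(0 - 80) = 18 + 6*(-80) = 18 - 480 = -462)
5492 - m(95, s(-13, -10)) = 5492 - 1*(-462) = 5492 + 462 = 5954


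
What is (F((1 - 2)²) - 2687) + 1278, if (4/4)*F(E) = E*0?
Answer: -1409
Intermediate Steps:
F(E) = 0 (F(E) = E*0 = 0)
(F((1 - 2)²) - 2687) + 1278 = (0 - 2687) + 1278 = -2687 + 1278 = -1409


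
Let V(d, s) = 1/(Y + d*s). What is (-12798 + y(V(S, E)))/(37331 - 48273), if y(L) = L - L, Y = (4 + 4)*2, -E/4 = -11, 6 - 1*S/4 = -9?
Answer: 6399/5471 ≈ 1.1696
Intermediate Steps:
S = 60 (S = 24 - 4*(-9) = 24 + 36 = 60)
E = 44 (E = -4*(-11) = 44)
Y = 16 (Y = 8*2 = 16)
V(d, s) = 1/(16 + d*s)
y(L) = 0
(-12798 + y(V(S, E)))/(37331 - 48273) = (-12798 + 0)/(37331 - 48273) = -12798/(-10942) = -12798*(-1/10942) = 6399/5471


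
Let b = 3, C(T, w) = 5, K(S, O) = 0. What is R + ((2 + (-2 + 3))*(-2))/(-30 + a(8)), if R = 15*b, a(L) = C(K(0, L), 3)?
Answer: 1131/25 ≈ 45.240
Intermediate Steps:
a(L) = 5
R = 45 (R = 15*3 = 45)
R + ((2 + (-2 + 3))*(-2))/(-30 + a(8)) = 45 + ((2 + (-2 + 3))*(-2))/(-30 + 5) = 45 + ((2 + 1)*(-2))/(-25) = 45 - 3*(-2)/25 = 45 - 1/25*(-6) = 45 + 6/25 = 1131/25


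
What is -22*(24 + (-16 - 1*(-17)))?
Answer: -550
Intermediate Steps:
-22*(24 + (-16 - 1*(-17))) = -22*(24 + (-16 + 17)) = -22*(24 + 1) = -22*25 = -550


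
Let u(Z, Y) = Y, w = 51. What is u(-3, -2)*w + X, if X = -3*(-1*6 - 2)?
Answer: -78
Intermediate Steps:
X = 24 (X = -3*(-6 - 2) = -3*(-8) = 24)
u(-3, -2)*w + X = -2*51 + 24 = -102 + 24 = -78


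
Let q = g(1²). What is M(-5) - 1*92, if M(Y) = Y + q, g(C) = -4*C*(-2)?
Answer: -89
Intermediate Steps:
g(C) = 8*C
q = 8 (q = 8*1² = 8*1 = 8)
M(Y) = 8 + Y (M(Y) = Y + 8 = 8 + Y)
M(-5) - 1*92 = (8 - 5) - 1*92 = 3 - 92 = -89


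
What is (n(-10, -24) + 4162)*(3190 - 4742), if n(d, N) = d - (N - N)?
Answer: -6443904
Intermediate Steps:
n(d, N) = d (n(d, N) = d - 1*0 = d + 0 = d)
(n(-10, -24) + 4162)*(3190 - 4742) = (-10 + 4162)*(3190 - 4742) = 4152*(-1552) = -6443904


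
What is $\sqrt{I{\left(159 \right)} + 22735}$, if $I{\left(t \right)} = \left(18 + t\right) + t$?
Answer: $\sqrt{23071} \approx 151.89$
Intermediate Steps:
$I{\left(t \right)} = 18 + 2 t$
$\sqrt{I{\left(159 \right)} + 22735} = \sqrt{\left(18 + 2 \cdot 159\right) + 22735} = \sqrt{\left(18 + 318\right) + 22735} = \sqrt{336 + 22735} = \sqrt{23071}$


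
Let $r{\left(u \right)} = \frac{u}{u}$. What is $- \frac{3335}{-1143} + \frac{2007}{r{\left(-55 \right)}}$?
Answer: $\frac{2297336}{1143} \approx 2009.9$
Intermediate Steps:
$r{\left(u \right)} = 1$
$- \frac{3335}{-1143} + \frac{2007}{r{\left(-55 \right)}} = - \frac{3335}{-1143} + \frac{2007}{1} = \left(-3335\right) \left(- \frac{1}{1143}\right) + 2007 \cdot 1 = \frac{3335}{1143} + 2007 = \frac{2297336}{1143}$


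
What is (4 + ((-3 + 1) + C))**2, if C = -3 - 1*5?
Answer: 36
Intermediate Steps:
C = -8 (C = -3 - 5 = -8)
(4 + ((-3 + 1) + C))**2 = (4 + ((-3 + 1) - 8))**2 = (4 + (-2 - 8))**2 = (4 - 10)**2 = (-6)**2 = 36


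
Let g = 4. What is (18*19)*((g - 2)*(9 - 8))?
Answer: 684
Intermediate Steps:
(18*19)*((g - 2)*(9 - 8)) = (18*19)*((4 - 2)*(9 - 8)) = 342*(2*1) = 342*2 = 684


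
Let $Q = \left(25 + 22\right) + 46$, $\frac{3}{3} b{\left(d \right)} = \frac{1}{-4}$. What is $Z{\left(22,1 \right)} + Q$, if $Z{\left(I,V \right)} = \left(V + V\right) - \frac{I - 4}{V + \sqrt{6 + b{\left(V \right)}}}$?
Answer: $\frac{1877}{19} - \frac{36 \sqrt{23}}{19} \approx 89.703$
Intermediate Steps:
$b{\left(d \right)} = - \frac{1}{4}$ ($b{\left(d \right)} = \frac{1}{-4} = - \frac{1}{4}$)
$Z{\left(I,V \right)} = 2 V - \frac{-4 + I}{V + \frac{\sqrt{23}}{2}}$ ($Z{\left(I,V \right)} = \left(V + V\right) - \frac{I - 4}{V + \sqrt{6 - \frac{1}{4}}} = 2 V - \frac{-4 + I}{V + \sqrt{\frac{23}{4}}} = 2 V - \frac{-4 + I}{V + \frac{\sqrt{23}}{2}}$)
$Q = 93$ ($Q = 47 + 46 = 93$)
$Z{\left(22,1 \right)} + Q = \frac{2 \left(4 - 22 + 2 \cdot 1^{2} + 1 \sqrt{23}\right)}{\sqrt{23} + 2 \cdot 1} + 93 = \frac{2 \left(4 - 22 + 2 \cdot 1 + \sqrt{23}\right)}{\sqrt{23} + 2} + 93 = \frac{2 \left(4 - 22 + 2 + \sqrt{23}\right)}{2 + \sqrt{23}} + 93 = \frac{2 \left(-16 + \sqrt{23}\right)}{2 + \sqrt{23}} + 93 = 93 + \frac{2 \left(-16 + \sqrt{23}\right)}{2 + \sqrt{23}}$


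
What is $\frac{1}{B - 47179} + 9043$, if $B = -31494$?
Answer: $\frac{711439938}{78673} \approx 9043.0$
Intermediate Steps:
$\frac{1}{B - 47179} + 9043 = \frac{1}{-31494 - 47179} + 9043 = \frac{1}{-78673} + 9043 = - \frac{1}{78673} + 9043 = \frac{711439938}{78673}$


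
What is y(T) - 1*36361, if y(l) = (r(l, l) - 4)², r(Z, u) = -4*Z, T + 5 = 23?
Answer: -30585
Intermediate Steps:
T = 18 (T = -5 + 23 = 18)
y(l) = (-4 - 4*l)² (y(l) = (-4*l - 4)² = (-4 - 4*l)²)
y(T) - 1*36361 = 16*(1 + 18)² - 1*36361 = 16*19² - 36361 = 16*361 - 36361 = 5776 - 36361 = -30585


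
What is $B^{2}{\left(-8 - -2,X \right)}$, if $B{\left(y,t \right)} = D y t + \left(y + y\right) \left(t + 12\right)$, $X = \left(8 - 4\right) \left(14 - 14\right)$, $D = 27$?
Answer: $20736$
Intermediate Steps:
$X = 0$ ($X = 4 \cdot 0 = 0$)
$B{\left(y,t \right)} = 2 y \left(12 + t\right) + 27 t y$ ($B{\left(y,t \right)} = 27 y t + \left(y + y\right) \left(t + 12\right) = 27 t y + 2 y \left(12 + t\right) = 2 y \left(12 + t\right) + 27 t y$)
$B^{2}{\left(-8 - -2,X \right)} = \left(\left(-8 - -2\right) \left(24 + 29 \cdot 0\right)\right)^{2} = \left(\left(-8 + 2\right) \left(24 + 0\right)\right)^{2} = \left(\left(-6\right) 24\right)^{2} = \left(-144\right)^{2} = 20736$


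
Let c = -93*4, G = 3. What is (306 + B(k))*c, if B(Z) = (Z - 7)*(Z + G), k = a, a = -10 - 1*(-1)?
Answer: -149544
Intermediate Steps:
a = -9 (a = -10 + 1 = -9)
k = -9
c = -372
B(Z) = (-7 + Z)*(3 + Z) (B(Z) = (Z - 7)*(Z + 3) = (-7 + Z)*(3 + Z))
(306 + B(k))*c = (306 + (-21 + (-9)² - 4*(-9)))*(-372) = (306 + (-21 + 81 + 36))*(-372) = (306 + 96)*(-372) = 402*(-372) = -149544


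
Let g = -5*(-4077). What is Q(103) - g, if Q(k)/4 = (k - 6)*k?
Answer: 19579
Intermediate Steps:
Q(k) = 4*k*(-6 + k) (Q(k) = 4*((k - 6)*k) = 4*((-6 + k)*k) = 4*(k*(-6 + k)) = 4*k*(-6 + k))
g = 20385
Q(103) - g = 4*103*(-6 + 103) - 1*20385 = 4*103*97 - 20385 = 39964 - 20385 = 19579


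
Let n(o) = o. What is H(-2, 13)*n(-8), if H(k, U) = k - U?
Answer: 120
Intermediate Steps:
H(-2, 13)*n(-8) = (-2 - 1*13)*(-8) = (-2 - 13)*(-8) = -15*(-8) = 120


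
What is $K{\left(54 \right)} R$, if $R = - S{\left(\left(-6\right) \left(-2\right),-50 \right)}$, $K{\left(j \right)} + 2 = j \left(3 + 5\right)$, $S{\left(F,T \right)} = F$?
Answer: $-5160$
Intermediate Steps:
$K{\left(j \right)} = -2 + 8 j$ ($K{\left(j \right)} = -2 + j \left(3 + 5\right) = -2 + j 8 = -2 + 8 j$)
$R = -12$ ($R = - \left(-6\right) \left(-2\right) = \left(-1\right) 12 = -12$)
$K{\left(54 \right)} R = \left(-2 + 8 \cdot 54\right) \left(-12\right) = \left(-2 + 432\right) \left(-12\right) = 430 \left(-12\right) = -5160$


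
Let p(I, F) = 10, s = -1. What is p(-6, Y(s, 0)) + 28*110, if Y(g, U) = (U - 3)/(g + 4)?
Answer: 3090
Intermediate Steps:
Y(g, U) = (-3 + U)/(4 + g)
p(-6, Y(s, 0)) + 28*110 = 10 + 28*110 = 10 + 3080 = 3090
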